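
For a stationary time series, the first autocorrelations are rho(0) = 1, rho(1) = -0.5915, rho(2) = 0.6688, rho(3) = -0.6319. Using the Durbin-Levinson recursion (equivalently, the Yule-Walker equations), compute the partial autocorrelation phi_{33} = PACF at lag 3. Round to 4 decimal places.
\phi_{33} = -0.2840

The PACF at lag k is phi_{kk}, the last component of the solution
to the Yule-Walker system G_k phi = r_k where
  (G_k)_{ij} = rho(|i - j|), (r_k)_i = rho(i), i,j = 1..k.
Equivalently, Durbin-Levinson gives phi_{kk} iteratively:
  phi_{11} = rho(1)
  phi_{kk} = [rho(k) - sum_{j=1..k-1} phi_{k-1,j} rho(k-j)]
            / [1 - sum_{j=1..k-1} phi_{k-1,j} rho(j)],
  phi_{k,j} = phi_{k-1,j} - phi_{kk} phi_{k-1,k-j},  j = 1..k-1.
Step k = 1:
  phi_11 = rho(1) = -0.5915.
Step k = 2:
  phi_22 = [rho(2) - phi_11 rho(1)] / [1 - phi_11 rho(1)] = [0.6688 - (-0.5915)(-0.5915)] / [1 - (-0.5915)(-0.5915)]
         = 0.31892775 / 0.65012775 = 0.490562.
  Update: phi_21 = phi_11 - phi_22 phi_11 = -0.5915 - (0.490562)(-0.5915) = -0.301333.
Step k = 3:
  phi_33 = [rho(3) - phi_21 rho(2) - phi_22 rho(1)] / [1 - phi_21 rho(1) - phi_22 rho(2)]
    numerator   = -0.6319 - (-0.301333)(0.6688) - (0.490562)(-0.5915) = -0.14020142
    denominator = 1 - (-0.301333)(-0.5915) - (0.490562)(0.6688) = 0.49367402
  phi_33 = -0.14020142 / 0.49367402 = -0.284.
Therefore phi_{33} = -0.2840.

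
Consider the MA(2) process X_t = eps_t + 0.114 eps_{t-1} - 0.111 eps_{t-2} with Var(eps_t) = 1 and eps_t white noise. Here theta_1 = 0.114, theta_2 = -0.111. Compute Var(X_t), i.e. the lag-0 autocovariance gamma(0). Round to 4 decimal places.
\gamma(0) = 1.0253

For an MA(q) process X_t = eps_t + sum_i theta_i eps_{t-i} with
Var(eps_t) = sigma^2, the variance is
  gamma(0) = sigma^2 * (1 + sum_i theta_i^2).
  sum_i theta_i^2 = (0.114)^2 + (-0.111)^2 = 0.012996 + 0.012321 = 0.025317.
  gamma(0) = 1 * (1 + 0.025317) = 1 * 1.025317 = 1.025317, which rounds to 1.0253.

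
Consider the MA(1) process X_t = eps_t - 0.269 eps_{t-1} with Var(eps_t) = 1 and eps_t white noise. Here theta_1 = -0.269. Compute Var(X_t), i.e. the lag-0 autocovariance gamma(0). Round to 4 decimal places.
\gamma(0) = 1.0724

For an MA(q) process X_t = eps_t + sum_i theta_i eps_{t-i} with
Var(eps_t) = sigma^2, the variance is
  gamma(0) = sigma^2 * (1 + sum_i theta_i^2).
  sum_i theta_i^2 = (-0.269)^2 = 0.072361.
  gamma(0) = 1 * (1 + 0.072361) = 1 * 1.072361 = 1.072361, which rounds to 1.0724.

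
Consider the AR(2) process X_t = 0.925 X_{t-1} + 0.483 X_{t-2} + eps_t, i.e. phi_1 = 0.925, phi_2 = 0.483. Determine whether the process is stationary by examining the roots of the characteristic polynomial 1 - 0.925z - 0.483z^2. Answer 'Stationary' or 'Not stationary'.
\text{Not stationary}

The AR(p) characteristic polynomial is P(z) = 1 - 0.925z - 0.483z^2.
Stationarity requires all roots to lie outside the unit circle, i.e. |z| > 1 for every root.
Set 1 + (-0.925) z + (-0.483) z^2 = 0, i.e. a z^2 + b z + c = 0 with a = -0.483, b = -0.925, c = 1.
Discriminant D = b^2 - 4ac = (-0.925)^2 - 4*(-0.483)*1 = 0.855625 - (-1.932) = 2.787625.
D >= 0, so the roots are real: z = (-b +/- sqrt(D)) / (2a) = (0.925 +/- 1.669618) / (-0.966).
  z_1 = (0.925 + 1.669618) / (-0.966) = -2.6859,   |z_1| = 2.6859.
  z_2 = (0.925 - 1.669618) / (-0.966) = 0.7708,   |z_2| = 0.7708.
Moduli of all roots: 2.6859, 0.7708.
All moduli strictly greater than 1? No.
Verdict: Not stationary.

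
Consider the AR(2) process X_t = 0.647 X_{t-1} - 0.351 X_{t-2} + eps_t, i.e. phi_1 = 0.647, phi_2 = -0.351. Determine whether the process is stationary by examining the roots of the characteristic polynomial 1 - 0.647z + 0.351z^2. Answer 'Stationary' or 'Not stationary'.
\text{Stationary}

The AR(p) characteristic polynomial is P(z) = 1 - 0.647z + 0.351z^2.
Stationarity requires all roots to lie outside the unit circle, i.e. |z| > 1 for every root.
Set 1 + (-0.647) z + (0.351) z^2 = 0, i.e. a z^2 + b z + c = 0 with a = 0.351, b = -0.647, c = 1.
Discriminant D = b^2 - 4ac = (-0.647)^2 - 4*(0.351)*1 = 0.418609 - (1.404) = -0.985391.
D < 0, so the roots are the complex-conjugate pair z = (-b +/- i sqrt(-D)) / (2a) = 0.9217 +/- 1.4141i.
For a conjugate pair |z|^2 = z * conj(z) = (product of roots) = c/a = 1/(0.351) = 2.849003, so |z| = sqrt(2.849003) = 1.6879 for both roots.
Moduli of all roots: 1.6879, 1.6879.
All moduli strictly greater than 1? Yes.
Verdict: Stationary.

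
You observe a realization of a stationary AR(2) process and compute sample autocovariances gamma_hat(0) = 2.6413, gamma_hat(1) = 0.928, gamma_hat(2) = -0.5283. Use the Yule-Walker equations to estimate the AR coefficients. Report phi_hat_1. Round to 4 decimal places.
\hat\phi_{1} = 0.4810

The Yule-Walker equations for an AR(p) process read, in matrix form,
  Gamma_p phi = r_p,   with   (Gamma_p)_{ij} = gamma(|i - j|),
                       (r_p)_i = gamma(i),   i,j = 1..p.
Substitute the sample gammas (Toeplitz matrix and right-hand side of size 2):
  Gamma_p = [[2.6413, 0.928], [0.928, 2.6413]]
  r_p     = [0.928, -0.5283]
Written out:
  2.6413 phi_1 + 0.928 phi_2 = 0.928
  0.928 phi_1 + 2.6413 phi_2 = -0.5283
Solve by Cramer's rule:
  det = gamma(0)^2 - gamma(1)^2 = (2.6413)^2 - (0.928)^2 = 6.97646569 - 0.861184 = 6.11528169
  phi_hat_1 = [gamma(1) gamma(0) - gamma(1) gamma(2)] / det = [(0.928)(2.6413) - (0.928)(-0.5283)] / 6.11528169 = 2.9413888 / 6.11528169 = 0.481
  phi_hat_2 = [gamma(0) gamma(2) - gamma(1)^2] / det = [(2.6413)(-0.5283) - (0.928)^2] / 6.11528169 = -2.25658279 / 6.11528169 = -0.369
So phi_hat = [0.4810, -0.3690].
Therefore phi_hat_1 = 0.4810.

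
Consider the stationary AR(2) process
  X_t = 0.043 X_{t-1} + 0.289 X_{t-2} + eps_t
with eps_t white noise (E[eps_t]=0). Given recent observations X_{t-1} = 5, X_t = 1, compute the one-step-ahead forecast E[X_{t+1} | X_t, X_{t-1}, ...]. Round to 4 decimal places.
E[X_{t+1} \mid \mathcal F_t] = 1.4880

For an AR(p) model X_t = c + sum_i phi_i X_{t-i} + eps_t, the
one-step-ahead conditional mean is
  E[X_{t+1} | X_t, ...] = c + sum_i phi_i X_{t+1-i}.
Substitute known values:
  E[X_{t+1} | ...] = (0.043) * (1) + (0.289) * (5)
                   = 1.4880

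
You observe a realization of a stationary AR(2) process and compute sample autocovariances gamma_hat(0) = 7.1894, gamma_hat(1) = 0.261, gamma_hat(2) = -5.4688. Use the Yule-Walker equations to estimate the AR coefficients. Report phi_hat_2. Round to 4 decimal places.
\hat\phi_{2} = -0.7630

The Yule-Walker equations for an AR(p) process read, in matrix form,
  Gamma_p phi = r_p,   with   (Gamma_p)_{ij} = gamma(|i - j|),
                       (r_p)_i = gamma(i),   i,j = 1..p.
Substitute the sample gammas (Toeplitz matrix and right-hand side of size 2):
  Gamma_p = [[7.1894, 0.261], [0.261, 7.1894]]
  r_p     = [0.261, -5.4688]
Written out:
  7.1894 phi_1 + 0.261 phi_2 = 0.261
  0.261 phi_1 + 7.1894 phi_2 = -5.4688
Solve by Cramer's rule:
  det = gamma(0)^2 - gamma(1)^2 = (7.1894)^2 - (0.261)^2 = 51.68747236 - 0.068121 = 51.61935136
  phi_hat_1 = [gamma(1) gamma(0) - gamma(1) gamma(2)] / det = [(0.261)(7.1894) - (0.261)(-5.4688)] / 51.61935136 = 3.3037902 / 51.61935136 = 0.064
  phi_hat_2 = [gamma(0) gamma(2) - gamma(1)^2] / det = [(7.1894)(-5.4688) - (0.261)^2] / 51.61935136 = -39.38551172 / 51.61935136 = -0.763
So phi_hat = [0.0640, -0.7630].
Therefore phi_hat_2 = -0.7630.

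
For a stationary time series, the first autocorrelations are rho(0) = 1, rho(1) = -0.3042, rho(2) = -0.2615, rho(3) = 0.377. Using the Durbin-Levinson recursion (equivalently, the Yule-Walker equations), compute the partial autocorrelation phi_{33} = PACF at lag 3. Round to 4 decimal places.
\phi_{33} = 0.1920

The PACF at lag k is phi_{kk}, the last component of the solution
to the Yule-Walker system G_k phi = r_k where
  (G_k)_{ij} = rho(|i - j|), (r_k)_i = rho(i), i,j = 1..k.
Equivalently, Durbin-Levinson gives phi_{kk} iteratively:
  phi_{11} = rho(1)
  phi_{kk} = [rho(k) - sum_{j=1..k-1} phi_{k-1,j} rho(k-j)]
            / [1 - sum_{j=1..k-1} phi_{k-1,j} rho(j)],
  phi_{k,j} = phi_{k-1,j} - phi_{kk} phi_{k-1,k-j},  j = 1..k-1.
Step k = 1:
  phi_11 = rho(1) = -0.3042.
Step k = 2:
  phi_22 = [rho(2) - phi_11 rho(1)] / [1 - phi_11 rho(1)] = [-0.2615 - (-0.3042)(-0.3042)] / [1 - (-0.3042)(-0.3042)]
         = -0.35403764 / 0.90746236 = -0.39014.
  Update: phi_21 = phi_11 - phi_22 phi_11 = -0.3042 - (-0.39014)(-0.3042) = -0.422881.
Step k = 3:
  phi_33 = [rho(3) - phi_21 rho(2) - phi_22 rho(1)] / [1 - phi_21 rho(1) - phi_22 rho(2)]
    numerator   = 0.377 - (-0.422881)(-0.2615) - (-0.39014)(-0.3042) = 0.14773602
    denominator = 1 - (-0.422881)(-0.3042) - (-0.39014)(-0.2615) = 0.76933801
  phi_33 = 0.14773602 / 0.76933801 = 0.192.
Therefore phi_{33} = 0.1920.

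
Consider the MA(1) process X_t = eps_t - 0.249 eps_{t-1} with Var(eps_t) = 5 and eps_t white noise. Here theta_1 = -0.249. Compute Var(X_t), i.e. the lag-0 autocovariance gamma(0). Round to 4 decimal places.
\gamma(0) = 5.3100

For an MA(q) process X_t = eps_t + sum_i theta_i eps_{t-i} with
Var(eps_t) = sigma^2, the variance is
  gamma(0) = sigma^2 * (1 + sum_i theta_i^2).
  sum_i theta_i^2 = (-0.249)^2 = 0.062001.
  gamma(0) = 5 * (1 + 0.062001) = 5 * 1.062001 = 5.310005, which rounds to 5.3100.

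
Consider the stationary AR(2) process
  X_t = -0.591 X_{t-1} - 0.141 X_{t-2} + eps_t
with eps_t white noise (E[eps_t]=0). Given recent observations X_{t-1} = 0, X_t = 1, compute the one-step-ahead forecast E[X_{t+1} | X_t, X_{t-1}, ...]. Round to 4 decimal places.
E[X_{t+1} \mid \mathcal F_t] = -0.5910

For an AR(p) model X_t = c + sum_i phi_i X_{t-i} + eps_t, the
one-step-ahead conditional mean is
  E[X_{t+1} | X_t, ...] = c + sum_i phi_i X_{t+1-i}.
Substitute known values:
  E[X_{t+1} | ...] = (-0.591) * (1) + (-0.141) * (0)
                   = -0.5910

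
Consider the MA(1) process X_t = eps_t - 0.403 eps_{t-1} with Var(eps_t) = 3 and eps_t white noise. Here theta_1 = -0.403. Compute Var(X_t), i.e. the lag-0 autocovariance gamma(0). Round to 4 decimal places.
\gamma(0) = 3.4872

For an MA(q) process X_t = eps_t + sum_i theta_i eps_{t-i} with
Var(eps_t) = sigma^2, the variance is
  gamma(0) = sigma^2 * (1 + sum_i theta_i^2).
  sum_i theta_i^2 = (-0.403)^2 = 0.162409.
  gamma(0) = 3 * (1 + 0.162409) = 3 * 1.162409 = 3.487227, which rounds to 3.4872.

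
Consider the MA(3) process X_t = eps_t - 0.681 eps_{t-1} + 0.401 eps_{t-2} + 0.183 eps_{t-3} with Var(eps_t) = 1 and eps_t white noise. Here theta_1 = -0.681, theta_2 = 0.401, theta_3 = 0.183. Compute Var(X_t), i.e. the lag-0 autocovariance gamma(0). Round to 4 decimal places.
\gamma(0) = 1.6581

For an MA(q) process X_t = eps_t + sum_i theta_i eps_{t-i} with
Var(eps_t) = sigma^2, the variance is
  gamma(0) = sigma^2 * (1 + sum_i theta_i^2).
  sum_i theta_i^2 = (-0.681)^2 + (0.401)^2 + (0.183)^2 = 0.463761 + 0.160801 + 0.033489 = 0.658051.
  gamma(0) = 1 * (1 + 0.658051) = 1 * 1.658051 = 1.658051, which rounds to 1.6581.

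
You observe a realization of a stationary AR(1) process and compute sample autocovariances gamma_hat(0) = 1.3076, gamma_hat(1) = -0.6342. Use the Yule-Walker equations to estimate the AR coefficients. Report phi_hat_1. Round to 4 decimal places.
\hat\phi_{1} = -0.4850

The Yule-Walker equations for an AR(p) process read, in matrix form,
  Gamma_p phi = r_p,   with   (Gamma_p)_{ij} = gamma(|i - j|),
                       (r_p)_i = gamma(i),   i,j = 1..p.
Substitute the sample gammas (Toeplitz matrix and right-hand side of size 1):
  Gamma_p = [[1.3076]]
  r_p     = [-0.6342]
With p = 1 this is the single equation gamma(0) phi_1 = gamma(1):
  phi_hat_1 = gamma(1) / gamma(0) = -0.6342 / 1.3076 = -0.4850.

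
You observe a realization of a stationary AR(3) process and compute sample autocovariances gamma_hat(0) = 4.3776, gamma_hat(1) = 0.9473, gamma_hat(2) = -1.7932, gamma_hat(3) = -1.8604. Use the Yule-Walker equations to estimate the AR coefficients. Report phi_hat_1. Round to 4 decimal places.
\hat\phi_{1} = 0.1960

The Yule-Walker equations for an AR(p) process read, in matrix form,
  Gamma_p phi = r_p,   with   (Gamma_p)_{ij} = gamma(|i - j|),
                       (r_p)_i = gamma(i),   i,j = 1..p.
Substitute the sample gammas (Toeplitz matrix and right-hand side of size 3):
  Gamma_p = [[4.3776, 0.9473, -1.7932], [0.9473, 4.3776, 0.9473], [-1.7932, 0.9473, 4.3776]]
  r_p     = [0.9473, -1.7932, -1.8604]
Written out (R1..R3):
  (R1) 4.3776 phi_1 + 0.9473 phi_2 - 1.7932 phi_3 = 0.9473
  (R2) 0.9473 phi_1 + 4.3776 phi_2 + 0.9473 phi_3 = -1.7932
  (R3) -1.7932 phi_1 + 0.9473 phi_2 + 4.3776 phi_3 = -1.8604
Gaussian elimination:
  R2 <- R2 - (0.9473/4.3776) R1 = R2 - (0.216397) R1:  4.172607 phi_2 + 1.335343 phi_3 = -1.998193
  R3 <- R3 - (-1.7932/4.3776) R1 = R3 - (-0.409631) R1:  1.335343 phi_2 + 3.64305 phi_3 = -1.472357
  R3 <- R3 - (1.335343/4.172607) R2 = R3 - (0.320026) R2:  3.215705 phi_3 = -0.832883
Back-substitution:
  phi_hat_3 = -0.832883 / 3.215705 = -0.259005
  phi_hat_2 = (-1.998193 - (1.335343)(-0.259005)) / 4.172607 = -0.395995
  phi_hat_1 = (0.9473 - (0.9473)(-0.395995) - (-1.7932)(-0.259005)) / 4.3776 = 0.195993
So phi_hat = [0.1960, -0.3960, -0.2590].
Therefore phi_hat_1 = 0.1960.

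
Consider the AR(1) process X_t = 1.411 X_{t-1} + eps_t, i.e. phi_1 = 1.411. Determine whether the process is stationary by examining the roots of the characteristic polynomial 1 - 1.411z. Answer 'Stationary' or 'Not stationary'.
\text{Not stationary}

The AR(p) characteristic polynomial is P(z) = 1 - 1.411z.
Stationarity requires all roots to lie outside the unit circle, i.e. |z| > 1 for every root.
This is linear in z: 1 + (-1.411) z = 0  =>  z = -1/(-1.411) = 0.708717,  |z| = 0.708717.
Moduli of all roots: 0.7087.
All moduli strictly greater than 1? No.
Verdict: Not stationary.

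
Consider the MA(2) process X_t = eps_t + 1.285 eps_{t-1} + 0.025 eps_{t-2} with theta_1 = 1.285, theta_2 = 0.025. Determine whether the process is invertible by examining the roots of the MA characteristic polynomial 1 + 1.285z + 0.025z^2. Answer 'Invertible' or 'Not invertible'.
\text{Not invertible}

The MA(q) characteristic polynomial is P(z) = 1 + 1.285z + 0.025z^2.
Invertibility requires all roots to lie outside the unit circle, i.e. |z| > 1 for every root.
Set 1 + (1.285) z + (0.025) z^2 = 0, i.e. a z^2 + b z + c = 0 with a = 0.025, b = 1.285, c = 1.
Discriminant D = b^2 - 4ac = (1.285)^2 - 4*(0.025)*1 = 1.651225 - (0.1) = 1.551225.
D >= 0, so the roots are real: z = (-b +/- sqrt(D)) / (2a) = (-1.285 +/- 1.245482) / (0.05).
  z_1 = (-1.285 + 1.245482) / (0.05) = -0.7904,   |z_1| = 0.7904.
  z_2 = (-1.285 - 1.245482) / (0.05) = -50.6096,   |z_2| = 50.6096.
Moduli of all roots: 0.7904, 50.6096.
All moduli strictly greater than 1? No.
Verdict: Not invertible.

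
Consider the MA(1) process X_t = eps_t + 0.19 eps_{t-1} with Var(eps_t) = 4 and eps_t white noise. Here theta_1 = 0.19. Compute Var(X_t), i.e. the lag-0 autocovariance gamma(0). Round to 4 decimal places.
\gamma(0) = 4.1444

For an MA(q) process X_t = eps_t + sum_i theta_i eps_{t-i} with
Var(eps_t) = sigma^2, the variance is
  gamma(0) = sigma^2 * (1 + sum_i theta_i^2).
  sum_i theta_i^2 = (0.19)^2 = 0.0361.
  gamma(0) = 4 * (1 + 0.0361) = 4 * 1.0361 = 4.1444.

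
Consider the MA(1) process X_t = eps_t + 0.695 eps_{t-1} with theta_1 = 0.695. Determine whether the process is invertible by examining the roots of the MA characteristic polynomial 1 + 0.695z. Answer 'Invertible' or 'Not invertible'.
\text{Invertible}

The MA(q) characteristic polynomial is P(z) = 1 + 0.695z.
Invertibility requires all roots to lie outside the unit circle, i.e. |z| > 1 for every root.
This is linear in z: 1 + (0.695) z = 0  =>  z = -1/(0.695) = -1.438849,  |z| = 1.438849.
Moduli of all roots: 1.4388.
All moduli strictly greater than 1? Yes.
Verdict: Invertible.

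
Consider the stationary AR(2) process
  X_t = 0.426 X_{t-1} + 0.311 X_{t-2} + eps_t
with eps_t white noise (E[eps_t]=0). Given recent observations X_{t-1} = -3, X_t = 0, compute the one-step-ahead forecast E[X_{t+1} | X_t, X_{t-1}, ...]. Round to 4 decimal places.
E[X_{t+1} \mid \mathcal F_t] = -0.9330

For an AR(p) model X_t = c + sum_i phi_i X_{t-i} + eps_t, the
one-step-ahead conditional mean is
  E[X_{t+1} | X_t, ...] = c + sum_i phi_i X_{t+1-i}.
Substitute known values:
  E[X_{t+1} | ...] = (0.426) * (0) + (0.311) * (-3)
                   = -0.9330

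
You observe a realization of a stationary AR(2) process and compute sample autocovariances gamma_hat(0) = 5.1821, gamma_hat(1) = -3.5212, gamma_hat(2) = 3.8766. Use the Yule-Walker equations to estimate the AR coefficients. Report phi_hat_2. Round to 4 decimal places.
\hat\phi_{2} = 0.5320

The Yule-Walker equations for an AR(p) process read, in matrix form,
  Gamma_p phi = r_p,   with   (Gamma_p)_{ij} = gamma(|i - j|),
                       (r_p)_i = gamma(i),   i,j = 1..p.
Substitute the sample gammas (Toeplitz matrix and right-hand side of size 2):
  Gamma_p = [[5.1821, -3.5212], [-3.5212, 5.1821]]
  r_p     = [-3.5212, 3.8766]
Written out:
  5.1821 phi_1 - 3.5212 phi_2 = -3.5212
  -3.5212 phi_1 + 5.1821 phi_2 = 3.8766
Solve by Cramer's rule:
  det = gamma(0)^2 - gamma(1)^2 = (5.1821)^2 - (-3.5212)^2 = 26.85416041 - 12.39884944 = 14.45531097
  phi_hat_1 = [gamma(1) gamma(0) - gamma(1) gamma(2)] / det = [(-3.5212)(5.1821) - (-3.5212)(3.8766)] / 14.45531097 = -4.5969266 / 14.45531097 = -0.318
  phi_hat_2 = [gamma(0) gamma(2) - gamma(1)^2] / det = [(5.1821)(3.8766) - (-3.5212)^2] / 14.45531097 = 7.69007942 / 14.45531097 = 0.532
So phi_hat = [-0.3180, 0.5320].
Therefore phi_hat_2 = 0.5320.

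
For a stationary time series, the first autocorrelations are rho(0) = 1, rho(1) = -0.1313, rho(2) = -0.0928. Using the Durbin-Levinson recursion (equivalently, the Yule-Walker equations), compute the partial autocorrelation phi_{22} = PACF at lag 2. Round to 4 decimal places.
\phi_{22} = -0.1120

The PACF at lag k is phi_{kk}, the last component of the solution
to the Yule-Walker system G_k phi = r_k where
  (G_k)_{ij} = rho(|i - j|), (r_k)_i = rho(i), i,j = 1..k.
Equivalently, Durbin-Levinson gives phi_{kk} iteratively:
  phi_{11} = rho(1)
  phi_{kk} = [rho(k) - sum_{j=1..k-1} phi_{k-1,j} rho(k-j)]
            / [1 - sum_{j=1..k-1} phi_{k-1,j} rho(j)],
  phi_{k,j} = phi_{k-1,j} - phi_{kk} phi_{k-1,k-j},  j = 1..k-1.
Step k = 1:
  phi_11 = rho(1) = -0.1313.
Step k = 2:
  phi_22 = [rho(2) - phi_11 rho(1)] / [1 - phi_11 rho(1)] = [-0.0928 - (-0.1313)(-0.1313)] / [1 - (-0.1313)(-0.1313)]
         = -0.11003969 / 0.98276031 = -0.112.
Therefore phi_{22} = -0.1120.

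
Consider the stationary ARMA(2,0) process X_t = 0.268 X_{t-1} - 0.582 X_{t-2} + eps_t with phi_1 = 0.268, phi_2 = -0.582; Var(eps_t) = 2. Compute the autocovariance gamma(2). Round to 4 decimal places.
\gamma(2) = -1.6709

Multiply the model equation by X_{t-k} and take expectations. With theta_0 = psi_0 = 1 and psi_j the MA(infinity) weights, this gives
  gamma(k) - sum_i phi_i gamma(k-i) = c_k,
  c_k = sigma^2 * sum_{j=k..q} theta_j psi_{j-k}   (c_k = 0 for k > q),
using gamma(-m) = gamma(m).
Pure AR (q = 0): c_0 = sigma^2 = 2, c_k = 0 for k >= 1.
Equations for k = 0, 1, 2 (AR order 2, c_2 = 0):
  (E0) gamma(0) = phi_1 gamma(1) + phi_2 gamma(2) + c_0
  (E1) gamma(1) = phi_1 gamma(0) + phi_2 gamma(1) + c_1
  (E2) gamma(2) = phi_1 gamma(1) + phi_2 gamma(0)
From (E1): gamma(1) = A gamma(0) + B with
  A = phi_1 / (1 - phi_2) = 0.268 / 1.582 = 0.169406,   B = c_1 / (1 - phi_2) = 0 / 1.582 = 0.
Insert (E2) into (E0): gamma(0) (1 - phi_2^2) = phi_1 (1 + phi_2) gamma(1) + c_0.
  phi_1 (1 + phi_2) = (0.268)(0.418) = 0.112024,   1 - phi_2^2 = 0.661276.
Replace gamma(1) by A gamma(0) + B and collect gamma(0):
  gamma(0) [0.661276 - (0.112024)(0.169406)] = c_0 = 2
  gamma(0) * 0.642298 = 2
  gamma(0) = 2 / 0.642298 = 3.113817.
  gamma(1) = A gamma(0) = (0.169406)(3.113817) = 0.527499.
  gamma(2) = phi_1 gamma(1) + phi_2 gamma(0) = (0.268)(0.527499) + (-0.582)(3.113817) = -1.670872.
Therefore gamma(2) = -1.6709 (to 4 decimal places).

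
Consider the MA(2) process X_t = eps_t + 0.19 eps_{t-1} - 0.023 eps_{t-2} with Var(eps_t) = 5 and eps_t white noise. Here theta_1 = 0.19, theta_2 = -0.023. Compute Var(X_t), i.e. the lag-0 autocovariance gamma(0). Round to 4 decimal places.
\gamma(0) = 5.1831

For an MA(q) process X_t = eps_t + sum_i theta_i eps_{t-i} with
Var(eps_t) = sigma^2, the variance is
  gamma(0) = sigma^2 * (1 + sum_i theta_i^2).
  sum_i theta_i^2 = (0.19)^2 + (-0.023)^2 = 0.0361 + 0.000529 = 0.036629.
  gamma(0) = 5 * (1 + 0.036629) = 5 * 1.036629 = 5.183145, which rounds to 5.1831.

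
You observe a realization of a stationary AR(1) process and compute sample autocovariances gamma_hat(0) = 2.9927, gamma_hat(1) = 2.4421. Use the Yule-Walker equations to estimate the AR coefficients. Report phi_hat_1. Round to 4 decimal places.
\hat\phi_{1} = 0.8160

The Yule-Walker equations for an AR(p) process read, in matrix form,
  Gamma_p phi = r_p,   with   (Gamma_p)_{ij} = gamma(|i - j|),
                       (r_p)_i = gamma(i),   i,j = 1..p.
Substitute the sample gammas (Toeplitz matrix and right-hand side of size 1):
  Gamma_p = [[2.9927]]
  r_p     = [2.4421]
With p = 1 this is the single equation gamma(0) phi_1 = gamma(1):
  phi_hat_1 = gamma(1) / gamma(0) = 2.4421 / 2.9927 = 0.8160.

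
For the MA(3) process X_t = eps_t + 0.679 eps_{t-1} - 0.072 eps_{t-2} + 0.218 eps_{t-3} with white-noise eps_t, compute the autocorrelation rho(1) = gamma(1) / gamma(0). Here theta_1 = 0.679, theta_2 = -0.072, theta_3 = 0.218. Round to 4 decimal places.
\rho(1) = 0.4059

For an MA(q) process with theta_0 = 1, the autocovariance is
  gamma(k) = sigma^2 * sum_{i=0..q-k} theta_i * theta_{i+k},
and rho(k) = gamma(k) / gamma(0). Sigma^2 cancels.
  numerator   = (1)*(0.679) + (0.679)*(-0.072) + (-0.072)*(0.218) = 0.614416.
  denominator = (1)^2 + (0.679)^2 + (-0.072)^2 + (0.218)^2 = 1.513749.
  rho(1) = 0.614416 / 1.513749 = 0.4059.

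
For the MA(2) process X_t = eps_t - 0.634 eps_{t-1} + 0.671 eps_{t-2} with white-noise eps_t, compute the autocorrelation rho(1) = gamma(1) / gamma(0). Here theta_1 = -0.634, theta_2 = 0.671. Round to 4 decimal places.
\rho(1) = -0.5720

For an MA(q) process with theta_0 = 1, the autocovariance is
  gamma(k) = sigma^2 * sum_{i=0..q-k} theta_i * theta_{i+k},
and rho(k) = gamma(k) / gamma(0). Sigma^2 cancels.
  numerator   = (1)*(-0.634) + (-0.634)*(0.671) = -1.059414.
  denominator = (1)^2 + (-0.634)^2 + (0.671)^2 = 1.852197.
  rho(1) = -1.059414 / 1.852197 = -0.5720.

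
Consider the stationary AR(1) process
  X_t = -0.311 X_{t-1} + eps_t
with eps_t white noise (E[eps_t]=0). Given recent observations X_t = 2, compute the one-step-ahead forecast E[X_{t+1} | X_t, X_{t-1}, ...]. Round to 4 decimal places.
E[X_{t+1} \mid \mathcal F_t] = -0.6220

For an AR(p) model X_t = c + sum_i phi_i X_{t-i} + eps_t, the
one-step-ahead conditional mean is
  E[X_{t+1} | X_t, ...] = c + sum_i phi_i X_{t+1-i}.
Substitute known values:
  E[X_{t+1} | ...] = (-0.311) * (2)
                   = -0.6220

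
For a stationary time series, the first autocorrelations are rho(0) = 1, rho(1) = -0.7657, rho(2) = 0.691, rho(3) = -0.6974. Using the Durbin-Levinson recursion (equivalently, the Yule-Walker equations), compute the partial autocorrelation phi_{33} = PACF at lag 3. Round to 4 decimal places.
\phi_{33} = -0.2800

The PACF at lag k is phi_{kk}, the last component of the solution
to the Yule-Walker system G_k phi = r_k where
  (G_k)_{ij} = rho(|i - j|), (r_k)_i = rho(i), i,j = 1..k.
Equivalently, Durbin-Levinson gives phi_{kk} iteratively:
  phi_{11} = rho(1)
  phi_{kk} = [rho(k) - sum_{j=1..k-1} phi_{k-1,j} rho(k-j)]
            / [1 - sum_{j=1..k-1} phi_{k-1,j} rho(j)],
  phi_{k,j} = phi_{k-1,j} - phi_{kk} phi_{k-1,k-j},  j = 1..k-1.
Step k = 1:
  phi_11 = rho(1) = -0.7657.
Step k = 2:
  phi_22 = [rho(2) - phi_11 rho(1)] / [1 - phi_11 rho(1)] = [0.691 - (-0.7657)(-0.7657)] / [1 - (-0.7657)(-0.7657)]
         = 0.10470351 / 0.41370351 = 0.253088.
  Update: phi_21 = phi_11 - phi_22 phi_11 = -0.7657 - (0.253088)(-0.7657) = -0.57191.
Step k = 3:
  phi_33 = [rho(3) - phi_21 rho(2) - phi_22 rho(1)] / [1 - phi_21 rho(1) - phi_22 rho(2)]
    numerator   = -0.6974 - (-0.57191)(0.691) - (0.253088)(-0.7657) = -0.10842028
    denominator = 1 - (-0.57191)(-0.7657) - (0.253088)(0.691) = 0.38720428
  phi_33 = -0.10842028 / 0.38720428 = -0.28.
Therefore phi_{33} = -0.2800.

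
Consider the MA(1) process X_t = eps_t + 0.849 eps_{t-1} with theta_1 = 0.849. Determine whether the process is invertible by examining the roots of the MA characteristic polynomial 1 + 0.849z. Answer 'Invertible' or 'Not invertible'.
\text{Invertible}

The MA(q) characteristic polynomial is P(z) = 1 + 0.849z.
Invertibility requires all roots to lie outside the unit circle, i.e. |z| > 1 for every root.
This is linear in z: 1 + (0.849) z = 0  =>  z = -1/(0.849) = -1.177856,  |z| = 1.177856.
Moduli of all roots: 1.1779.
All moduli strictly greater than 1? Yes.
Verdict: Invertible.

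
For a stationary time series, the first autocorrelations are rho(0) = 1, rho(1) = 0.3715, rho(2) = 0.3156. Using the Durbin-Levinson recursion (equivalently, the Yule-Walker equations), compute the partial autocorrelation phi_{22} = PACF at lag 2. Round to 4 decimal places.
\phi_{22} = 0.2060

The PACF at lag k is phi_{kk}, the last component of the solution
to the Yule-Walker system G_k phi = r_k where
  (G_k)_{ij} = rho(|i - j|), (r_k)_i = rho(i), i,j = 1..k.
Equivalently, Durbin-Levinson gives phi_{kk} iteratively:
  phi_{11} = rho(1)
  phi_{kk} = [rho(k) - sum_{j=1..k-1} phi_{k-1,j} rho(k-j)]
            / [1 - sum_{j=1..k-1} phi_{k-1,j} rho(j)],
  phi_{k,j} = phi_{k-1,j} - phi_{kk} phi_{k-1,k-j},  j = 1..k-1.
Step k = 1:
  phi_11 = rho(1) = 0.3715.
Step k = 2:
  phi_22 = [rho(2) - phi_11 rho(1)] / [1 - phi_11 rho(1)] = [0.3156 - (0.3715)(0.3715)] / [1 - (0.3715)(0.3715)]
         = 0.17758775 / 0.86198775 = 0.206.
Therefore phi_{22} = 0.2060.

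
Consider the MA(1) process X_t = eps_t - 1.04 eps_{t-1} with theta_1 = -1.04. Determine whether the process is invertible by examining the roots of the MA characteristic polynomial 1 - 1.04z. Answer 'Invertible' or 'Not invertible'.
\text{Not invertible}

The MA(q) characteristic polynomial is P(z) = 1 - 1.04z.
Invertibility requires all roots to lie outside the unit circle, i.e. |z| > 1 for every root.
This is linear in z: 1 + (-1.04) z = 0  =>  z = -1/(-1.04) = 0.961538,  |z| = 0.961538.
Moduli of all roots: 0.9615.
All moduli strictly greater than 1? No.
Verdict: Not invertible.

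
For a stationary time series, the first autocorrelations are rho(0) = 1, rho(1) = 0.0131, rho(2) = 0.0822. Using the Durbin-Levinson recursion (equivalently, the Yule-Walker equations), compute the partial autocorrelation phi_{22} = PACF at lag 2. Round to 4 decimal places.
\phi_{22} = 0.0820

The PACF at lag k is phi_{kk}, the last component of the solution
to the Yule-Walker system G_k phi = r_k where
  (G_k)_{ij} = rho(|i - j|), (r_k)_i = rho(i), i,j = 1..k.
Equivalently, Durbin-Levinson gives phi_{kk} iteratively:
  phi_{11} = rho(1)
  phi_{kk} = [rho(k) - sum_{j=1..k-1} phi_{k-1,j} rho(k-j)]
            / [1 - sum_{j=1..k-1} phi_{k-1,j} rho(j)],
  phi_{k,j} = phi_{k-1,j} - phi_{kk} phi_{k-1,k-j},  j = 1..k-1.
Step k = 1:
  phi_11 = rho(1) = 0.0131.
Step k = 2:
  phi_22 = [rho(2) - phi_11 rho(1)] / [1 - phi_11 rho(1)] = [0.0822 - (0.0131)(0.0131)] / [1 - (0.0131)(0.0131)]
         = 0.08202839 / 0.99982839 = 0.082.
Therefore phi_{22} = 0.0820.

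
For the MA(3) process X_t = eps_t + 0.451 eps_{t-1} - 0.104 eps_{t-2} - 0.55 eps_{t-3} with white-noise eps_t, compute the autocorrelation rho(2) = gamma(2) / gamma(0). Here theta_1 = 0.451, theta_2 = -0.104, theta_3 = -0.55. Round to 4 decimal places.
\rho(2) = -0.2321

For an MA(q) process with theta_0 = 1, the autocovariance is
  gamma(k) = sigma^2 * sum_{i=0..q-k} theta_i * theta_{i+k},
and rho(k) = gamma(k) / gamma(0). Sigma^2 cancels.
  numerator   = (1)*(-0.104) + (0.451)*(-0.55) = -0.35205.
  denominator = (1)^2 + (0.451)^2 + (-0.104)^2 + (-0.55)^2 = 1.516717.
  rho(2) = -0.35205 / 1.516717 = -0.2321.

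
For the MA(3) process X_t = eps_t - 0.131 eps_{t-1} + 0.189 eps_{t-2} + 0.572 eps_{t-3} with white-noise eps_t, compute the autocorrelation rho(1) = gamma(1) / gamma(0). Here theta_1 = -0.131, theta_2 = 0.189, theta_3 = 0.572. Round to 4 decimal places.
\rho(1) = -0.0345

For an MA(q) process with theta_0 = 1, the autocovariance is
  gamma(k) = sigma^2 * sum_{i=0..q-k} theta_i * theta_{i+k},
and rho(k) = gamma(k) / gamma(0). Sigma^2 cancels.
  numerator   = (1)*(-0.131) + (-0.131)*(0.189) + (0.189)*(0.572) = -0.047651.
  denominator = (1)^2 + (-0.131)^2 + (0.189)^2 + (0.572)^2 = 1.380066.
  rho(1) = -0.047651 / 1.380066 = -0.0345.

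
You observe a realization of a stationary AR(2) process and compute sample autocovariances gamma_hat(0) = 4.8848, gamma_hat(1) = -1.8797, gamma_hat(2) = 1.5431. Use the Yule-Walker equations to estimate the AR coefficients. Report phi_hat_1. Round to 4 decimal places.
\hat\phi_{1} = -0.3090

The Yule-Walker equations for an AR(p) process read, in matrix form,
  Gamma_p phi = r_p,   with   (Gamma_p)_{ij} = gamma(|i - j|),
                       (r_p)_i = gamma(i),   i,j = 1..p.
Substitute the sample gammas (Toeplitz matrix and right-hand side of size 2):
  Gamma_p = [[4.8848, -1.8797], [-1.8797, 4.8848]]
  r_p     = [-1.8797, 1.5431]
Written out:
  4.8848 phi_1 - 1.8797 phi_2 = -1.8797
  -1.8797 phi_1 + 4.8848 phi_2 = 1.5431
Solve by Cramer's rule:
  det = gamma(0)^2 - gamma(1)^2 = (4.8848)^2 - (-1.8797)^2 = 23.86127104 - 3.53327209 = 20.32799895
  phi_hat_1 = [gamma(1) gamma(0) - gamma(1) gamma(2)] / det = [(-1.8797)(4.8848) - (-1.8797)(1.5431)] / 20.32799895 = -6.28139349 / 20.32799895 = -0.309
  phi_hat_2 = [gamma(0) gamma(2) - gamma(1)^2] / det = [(4.8848)(1.5431) - (-1.8797)^2] / 20.32799895 = 4.00446279 / 20.32799895 = 0.197
So phi_hat = [-0.3090, 0.1970].
Therefore phi_hat_1 = -0.3090.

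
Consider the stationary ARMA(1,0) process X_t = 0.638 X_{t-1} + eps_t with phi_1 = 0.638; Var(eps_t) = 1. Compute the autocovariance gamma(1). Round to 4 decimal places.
\gamma(1) = 1.0760

Multiply the model equation by X_{t-k} and take expectations. With theta_0 = psi_0 = 1 and psi_j the MA(infinity) weights, this gives
  gamma(k) - sum_i phi_i gamma(k-i) = c_k,
  c_k = sigma^2 * sum_{j=k..q} theta_j psi_{j-k}   (c_k = 0 for k > q),
using gamma(-m) = gamma(m).
Pure AR (q = 0): c_0 = sigma^2 = 1, c_k = 0 for k >= 1.
Equations for k = 0 and k = 1 (AR order 1):
  gamma(0) = phi_1 gamma(1) + c_0
  gamma(1) = phi_1 gamma(0) + c_1
Substituting the second into the first: gamma(0) (1 - phi_1^2) = c_0 + phi_1 c_1, so
  gamma(0) = c_0 / (1 - phi_1^2) = 1 / (1 - (0.638)^2) = 1 / 0.592956 = 1.686466.
  gamma(1) = phi_1 gamma(0) = (0.638)(1.686466) = 1.075965.
Therefore gamma(1) = 1.0760 (to 4 decimal places).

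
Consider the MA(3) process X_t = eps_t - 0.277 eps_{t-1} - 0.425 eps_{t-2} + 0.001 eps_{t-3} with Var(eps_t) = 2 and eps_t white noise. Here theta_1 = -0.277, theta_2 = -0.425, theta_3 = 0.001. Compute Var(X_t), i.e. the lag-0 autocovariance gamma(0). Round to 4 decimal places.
\gamma(0) = 2.5147

For an MA(q) process X_t = eps_t + sum_i theta_i eps_{t-i} with
Var(eps_t) = sigma^2, the variance is
  gamma(0) = sigma^2 * (1 + sum_i theta_i^2).
  sum_i theta_i^2 = (-0.277)^2 + (-0.425)^2 + (0.001)^2 = 0.076729 + 0.180625 + 0.000001 = 0.257355.
  gamma(0) = 2 * (1 + 0.257355) = 2 * 1.257355 = 2.51471, which rounds to 2.5147.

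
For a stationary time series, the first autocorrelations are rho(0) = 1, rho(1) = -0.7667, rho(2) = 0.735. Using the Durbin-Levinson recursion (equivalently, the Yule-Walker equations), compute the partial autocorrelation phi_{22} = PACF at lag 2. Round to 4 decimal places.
\phi_{22} = 0.3571

The PACF at lag k is phi_{kk}, the last component of the solution
to the Yule-Walker system G_k phi = r_k where
  (G_k)_{ij} = rho(|i - j|), (r_k)_i = rho(i), i,j = 1..k.
Equivalently, Durbin-Levinson gives phi_{kk} iteratively:
  phi_{11} = rho(1)
  phi_{kk} = [rho(k) - sum_{j=1..k-1} phi_{k-1,j} rho(k-j)]
            / [1 - sum_{j=1..k-1} phi_{k-1,j} rho(j)],
  phi_{k,j} = phi_{k-1,j} - phi_{kk} phi_{k-1,k-j},  j = 1..k-1.
Step k = 1:
  phi_11 = rho(1) = -0.7667.
Step k = 2:
  phi_22 = [rho(2) - phi_11 rho(1)] / [1 - phi_11 rho(1)] = [0.735 - (-0.7667)(-0.7667)] / [1 - (-0.7667)(-0.7667)]
         = 0.14717111 / 0.41217111 = 0.3571.
Therefore phi_{22} = 0.3571.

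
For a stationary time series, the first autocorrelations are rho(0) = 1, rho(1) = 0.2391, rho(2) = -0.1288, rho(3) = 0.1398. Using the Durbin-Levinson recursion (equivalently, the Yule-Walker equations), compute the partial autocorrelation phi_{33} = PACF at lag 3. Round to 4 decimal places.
\phi_{33} = 0.2470

The PACF at lag k is phi_{kk}, the last component of the solution
to the Yule-Walker system G_k phi = r_k where
  (G_k)_{ij} = rho(|i - j|), (r_k)_i = rho(i), i,j = 1..k.
Equivalently, Durbin-Levinson gives phi_{kk} iteratively:
  phi_{11} = rho(1)
  phi_{kk} = [rho(k) - sum_{j=1..k-1} phi_{k-1,j} rho(k-j)]
            / [1 - sum_{j=1..k-1} phi_{k-1,j} rho(j)],
  phi_{k,j} = phi_{k-1,j} - phi_{kk} phi_{k-1,k-j},  j = 1..k-1.
Step k = 1:
  phi_11 = rho(1) = 0.2391.
Step k = 2:
  phi_22 = [rho(2) - phi_11 rho(1)] / [1 - phi_11 rho(1)] = [-0.1288 - (0.2391)(0.2391)] / [1 - (0.2391)(0.2391)]
         = -0.18596881 / 0.94283119 = -0.197245.
  Update: phi_21 = phi_11 - phi_22 phi_11 = 0.2391 - (-0.197245)(0.2391) = 0.286261.
Step k = 3:
  phi_33 = [rho(3) - phi_21 rho(2) - phi_22 rho(1)] / [1 - phi_21 rho(1) - phi_22 rho(2)]
    numerator   = 0.1398 - (0.286261)(-0.1288) - (-0.197245)(0.2391) = 0.22383175
    denominator = 1 - (0.286261)(0.2391) - (-0.197245)(-0.1288) = 0.90614976
  phi_33 = 0.22383175 / 0.90614976 = 0.247.
Therefore phi_{33} = 0.2470.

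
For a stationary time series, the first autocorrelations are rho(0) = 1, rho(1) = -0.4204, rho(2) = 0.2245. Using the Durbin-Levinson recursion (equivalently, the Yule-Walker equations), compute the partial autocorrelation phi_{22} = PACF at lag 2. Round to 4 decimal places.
\phi_{22} = 0.0580

The PACF at lag k is phi_{kk}, the last component of the solution
to the Yule-Walker system G_k phi = r_k where
  (G_k)_{ij} = rho(|i - j|), (r_k)_i = rho(i), i,j = 1..k.
Equivalently, Durbin-Levinson gives phi_{kk} iteratively:
  phi_{11} = rho(1)
  phi_{kk} = [rho(k) - sum_{j=1..k-1} phi_{k-1,j} rho(k-j)]
            / [1 - sum_{j=1..k-1} phi_{k-1,j} rho(j)],
  phi_{k,j} = phi_{k-1,j} - phi_{kk} phi_{k-1,k-j},  j = 1..k-1.
Step k = 1:
  phi_11 = rho(1) = -0.4204.
Step k = 2:
  phi_22 = [rho(2) - phi_11 rho(1)] / [1 - phi_11 rho(1)] = [0.2245 - (-0.4204)(-0.4204)] / [1 - (-0.4204)(-0.4204)]
         = 0.04776384 / 0.82326384 = 0.058.
Therefore phi_{22} = 0.0580.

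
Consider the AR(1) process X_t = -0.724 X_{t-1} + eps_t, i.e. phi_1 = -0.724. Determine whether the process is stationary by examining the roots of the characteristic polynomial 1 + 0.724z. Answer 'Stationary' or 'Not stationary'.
\text{Stationary}

The AR(p) characteristic polynomial is P(z) = 1 + 0.724z.
Stationarity requires all roots to lie outside the unit circle, i.e. |z| > 1 for every root.
This is linear in z: 1 + (0.724) z = 0  =>  z = -1/(0.724) = -1.381215,  |z| = 1.381215.
Moduli of all roots: 1.3812.
All moduli strictly greater than 1? Yes.
Verdict: Stationary.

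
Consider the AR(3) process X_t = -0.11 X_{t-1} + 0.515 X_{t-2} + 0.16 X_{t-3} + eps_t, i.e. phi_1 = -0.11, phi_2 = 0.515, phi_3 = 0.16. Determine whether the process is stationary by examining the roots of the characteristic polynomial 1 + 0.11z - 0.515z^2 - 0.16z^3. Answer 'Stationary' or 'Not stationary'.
\text{Stationary}

The AR(p) characteristic polynomial is P(z) = 1 + 0.11z - 0.515z^2 - 0.16z^3.
Stationarity requires all roots to lie outside the unit circle, i.e. |z| > 1 for every root.
Degree 3: look for a simple real root z0 first, then factor out (1 - z/z0) and solve the remaining quadratic.
Testing z0 = -2: P(-2) = 1 + (0.11)(-2) + (-0.515)(-2)^2 + (-0.16)(-2)^3
  = 1 + (-0.22) + (-2.06) + (1.28) = 0.  So z_0 = -2 is a root, |z_0| = 2.
Divide out the factor (1 + 0.5 z) = (1 - z/z0) (since 1/z0 = -0.5):
  P(z) = (1 + 0.5 z)(1 + (-0.39) z + (-0.32) z^2)
  [check: z-coef -0.39 - (-0.5) = 0.11; z^2-coef -0.32 - (-0.5)(-0.39) = -0.515; z^3-coef -(-0.5)(-0.32) = -0.16.]
Remaining roots from the quadratic factor 1 + (-0.39) z + (-0.32) z^2:
  Set 1 + (-0.39) z + (-0.32) z^2 = 0, i.e. a z^2 + b z + c = 0 with a = -0.32, b = -0.39, c = 1.
  Discriminant D = b^2 - 4ac = (-0.39)^2 - 4*(-0.32)*1 = 0.1521 - (-1.28) = 1.4321.
  D >= 0, so the roots are real: z = (-b +/- sqrt(D)) / (2a) = (0.39 +/- 1.196704) / (-0.64).
    z_1 = (0.39 + 1.196704) / (-0.64) = -2.4792,   |z_1| = 2.4792.
    z_2 = (0.39 - 1.196704) / (-0.64) = 1.2605,   |z_2| = 1.2605.
Moduli of all roots: 2.0000, 2.4792, 1.2605.
All moduli strictly greater than 1? Yes.
Verdict: Stationary.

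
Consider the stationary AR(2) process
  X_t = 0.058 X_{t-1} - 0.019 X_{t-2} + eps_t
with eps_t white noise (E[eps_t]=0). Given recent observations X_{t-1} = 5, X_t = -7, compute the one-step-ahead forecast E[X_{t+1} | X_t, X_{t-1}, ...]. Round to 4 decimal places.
E[X_{t+1} \mid \mathcal F_t] = -0.5010

For an AR(p) model X_t = c + sum_i phi_i X_{t-i} + eps_t, the
one-step-ahead conditional mean is
  E[X_{t+1} | X_t, ...] = c + sum_i phi_i X_{t+1-i}.
Substitute known values:
  E[X_{t+1} | ...] = (0.058) * (-7) + (-0.019) * (5)
                   = -0.5010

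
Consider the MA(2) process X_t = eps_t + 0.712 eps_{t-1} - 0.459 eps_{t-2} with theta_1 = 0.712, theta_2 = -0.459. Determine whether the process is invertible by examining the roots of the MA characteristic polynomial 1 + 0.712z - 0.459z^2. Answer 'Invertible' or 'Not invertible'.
\text{Not invertible}

The MA(q) characteristic polynomial is P(z) = 1 + 0.712z - 0.459z^2.
Invertibility requires all roots to lie outside the unit circle, i.e. |z| > 1 for every root.
Set 1 + (0.712) z + (-0.459) z^2 = 0, i.e. a z^2 + b z + c = 0 with a = -0.459, b = 0.712, c = 1.
Discriminant D = b^2 - 4ac = (0.712)^2 - 4*(-0.459)*1 = 0.506944 - (-1.836) = 2.342944.
D >= 0, so the roots are real: z = (-b +/- sqrt(D)) / (2a) = (-0.712 +/- 1.530668) / (-0.918).
  z_1 = (-0.712 + 1.530668) / (-0.918) = -0.8918,   |z_1| = 0.8918.
  z_2 = (-0.712 - 1.530668) / (-0.918) = 2.443,   |z_2| = 2.443.
Moduli of all roots: 0.8918, 2.4430.
All moduli strictly greater than 1? No.
Verdict: Not invertible.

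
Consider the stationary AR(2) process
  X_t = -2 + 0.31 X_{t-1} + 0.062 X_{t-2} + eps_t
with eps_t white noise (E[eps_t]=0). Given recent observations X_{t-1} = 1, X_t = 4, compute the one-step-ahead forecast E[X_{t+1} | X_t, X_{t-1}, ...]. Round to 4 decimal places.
E[X_{t+1} \mid \mathcal F_t] = -0.6980

For an AR(p) model X_t = c + sum_i phi_i X_{t-i} + eps_t, the
one-step-ahead conditional mean is
  E[X_{t+1} | X_t, ...] = c + sum_i phi_i X_{t+1-i}.
Substitute known values:
  E[X_{t+1} | ...] = -2 + (0.31) * (4) + (0.062) * (1)
                   = -0.6980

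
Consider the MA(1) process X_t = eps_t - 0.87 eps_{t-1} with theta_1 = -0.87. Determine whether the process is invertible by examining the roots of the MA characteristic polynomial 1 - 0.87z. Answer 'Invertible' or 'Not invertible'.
\text{Invertible}

The MA(q) characteristic polynomial is P(z) = 1 - 0.87z.
Invertibility requires all roots to lie outside the unit circle, i.e. |z| > 1 for every root.
This is linear in z: 1 + (-0.87) z = 0  =>  z = -1/(-0.87) = 1.149425,  |z| = 1.149425.
Moduli of all roots: 1.1494.
All moduli strictly greater than 1? Yes.
Verdict: Invertible.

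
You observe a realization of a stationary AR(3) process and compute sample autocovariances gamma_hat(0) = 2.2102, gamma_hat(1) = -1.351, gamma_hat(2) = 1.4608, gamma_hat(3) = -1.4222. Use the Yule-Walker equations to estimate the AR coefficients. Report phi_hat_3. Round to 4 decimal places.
\hat\phi_{3} = -0.2920

The Yule-Walker equations for an AR(p) process read, in matrix form,
  Gamma_p phi = r_p,   with   (Gamma_p)_{ij} = gamma(|i - j|),
                       (r_p)_i = gamma(i),   i,j = 1..p.
Substitute the sample gammas (Toeplitz matrix and right-hand side of size 3):
  Gamma_p = [[2.2102, -1.351, 1.4608], [-1.351, 2.2102, -1.351], [1.4608, -1.351, 2.2102]]
  r_p     = [-1.351, 1.4608, -1.4222]
Written out (R1..R3):
  (R1) 2.2102 phi_1 - 1.351 phi_2 + 1.4608 phi_3 = -1.351
  (R2) -1.351 phi_1 + 2.2102 phi_2 - 1.351 phi_3 = 1.4608
  (R3) 1.4608 phi_1 - 1.351 phi_2 + 2.2102 phi_3 = -1.4222
Gaussian elimination:
  R2 <- R2 - (-1.351/2.2102) R1 = R2 - (-0.611257) R1:  1.384392 phi_2 - 0.458076 phi_3 = 0.634992
  R3 <- R3 - (1.4608/2.2102) R1 = R3 - (0.660936) R1:  -0.458076 phi_2 + 1.244705 phi_3 = -0.529276
  R3 <- R3 - (-0.458076/1.384392) R2 = R3 - (-0.330886) R2:  1.093134 phi_3 = -0.319166
Back-substitution:
  phi_hat_3 = -0.319166 / 1.093134 = -0.291973
  phi_hat_2 = (0.634992 - (-0.458076)(-0.291973)) / 1.384392 = 0.362069
  phi_hat_1 = (-1.351 - (-1.351)(0.362069) - (1.4608)(-0.291973)) / 2.2102 = -0.196964
So phi_hat = [-0.1970, 0.3621, -0.2920].
Therefore phi_hat_3 = -0.2920.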